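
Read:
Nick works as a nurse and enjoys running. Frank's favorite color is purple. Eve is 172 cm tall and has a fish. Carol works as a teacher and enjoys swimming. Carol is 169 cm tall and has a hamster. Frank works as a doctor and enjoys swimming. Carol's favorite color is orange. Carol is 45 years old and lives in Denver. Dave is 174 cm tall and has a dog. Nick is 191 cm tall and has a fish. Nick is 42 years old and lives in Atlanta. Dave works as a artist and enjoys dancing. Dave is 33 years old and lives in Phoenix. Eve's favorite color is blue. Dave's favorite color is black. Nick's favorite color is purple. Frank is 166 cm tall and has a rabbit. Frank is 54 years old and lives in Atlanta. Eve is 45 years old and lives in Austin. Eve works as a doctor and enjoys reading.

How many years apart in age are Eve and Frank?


45 vs 54, diff = 9

9


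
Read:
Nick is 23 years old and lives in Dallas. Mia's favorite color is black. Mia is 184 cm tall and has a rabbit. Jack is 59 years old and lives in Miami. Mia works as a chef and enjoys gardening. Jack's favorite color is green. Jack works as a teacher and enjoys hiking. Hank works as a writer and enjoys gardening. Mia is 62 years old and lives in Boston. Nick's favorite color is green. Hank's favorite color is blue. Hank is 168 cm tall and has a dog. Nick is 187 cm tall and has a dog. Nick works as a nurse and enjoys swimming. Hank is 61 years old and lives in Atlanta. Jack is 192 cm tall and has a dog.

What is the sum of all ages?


61+62+59+23 = 205

205


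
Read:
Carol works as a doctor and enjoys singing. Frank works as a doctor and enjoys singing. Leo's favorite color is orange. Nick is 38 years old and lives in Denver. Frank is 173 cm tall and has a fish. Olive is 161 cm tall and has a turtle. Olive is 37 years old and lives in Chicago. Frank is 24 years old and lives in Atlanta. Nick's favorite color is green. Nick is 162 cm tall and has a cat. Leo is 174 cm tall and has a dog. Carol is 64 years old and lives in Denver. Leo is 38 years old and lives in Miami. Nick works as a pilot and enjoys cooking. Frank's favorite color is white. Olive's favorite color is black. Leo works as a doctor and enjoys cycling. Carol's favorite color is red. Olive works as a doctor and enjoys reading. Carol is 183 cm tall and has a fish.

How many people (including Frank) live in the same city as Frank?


Frank lives in Atlanta. Count = 1

1


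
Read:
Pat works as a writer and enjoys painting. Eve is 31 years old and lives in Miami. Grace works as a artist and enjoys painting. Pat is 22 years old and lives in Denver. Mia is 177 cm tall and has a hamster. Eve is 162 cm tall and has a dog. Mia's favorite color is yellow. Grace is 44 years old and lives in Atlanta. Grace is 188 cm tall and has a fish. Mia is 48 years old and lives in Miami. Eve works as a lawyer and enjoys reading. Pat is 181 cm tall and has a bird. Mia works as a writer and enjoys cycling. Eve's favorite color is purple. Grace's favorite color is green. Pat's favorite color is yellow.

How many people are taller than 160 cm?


Taller than 160: 4

4


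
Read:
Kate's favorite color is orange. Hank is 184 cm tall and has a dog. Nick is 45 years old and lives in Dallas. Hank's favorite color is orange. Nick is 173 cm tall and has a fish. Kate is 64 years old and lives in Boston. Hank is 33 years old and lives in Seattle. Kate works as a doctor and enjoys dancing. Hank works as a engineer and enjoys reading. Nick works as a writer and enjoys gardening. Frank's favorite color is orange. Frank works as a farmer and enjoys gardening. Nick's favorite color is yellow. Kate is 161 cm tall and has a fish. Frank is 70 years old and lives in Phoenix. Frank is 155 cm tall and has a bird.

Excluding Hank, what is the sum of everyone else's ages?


Sum (excluding Hank): 179

179


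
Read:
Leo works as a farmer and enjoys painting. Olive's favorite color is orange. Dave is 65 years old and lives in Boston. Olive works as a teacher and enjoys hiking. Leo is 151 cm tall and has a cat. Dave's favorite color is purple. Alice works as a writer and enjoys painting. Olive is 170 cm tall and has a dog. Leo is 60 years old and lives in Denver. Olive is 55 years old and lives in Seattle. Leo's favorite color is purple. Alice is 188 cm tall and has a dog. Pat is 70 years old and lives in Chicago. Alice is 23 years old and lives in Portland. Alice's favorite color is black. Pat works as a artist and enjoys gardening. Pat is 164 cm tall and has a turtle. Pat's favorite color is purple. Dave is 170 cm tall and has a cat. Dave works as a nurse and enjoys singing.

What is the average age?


Sum=273, n=5, avg=54.6

54.6


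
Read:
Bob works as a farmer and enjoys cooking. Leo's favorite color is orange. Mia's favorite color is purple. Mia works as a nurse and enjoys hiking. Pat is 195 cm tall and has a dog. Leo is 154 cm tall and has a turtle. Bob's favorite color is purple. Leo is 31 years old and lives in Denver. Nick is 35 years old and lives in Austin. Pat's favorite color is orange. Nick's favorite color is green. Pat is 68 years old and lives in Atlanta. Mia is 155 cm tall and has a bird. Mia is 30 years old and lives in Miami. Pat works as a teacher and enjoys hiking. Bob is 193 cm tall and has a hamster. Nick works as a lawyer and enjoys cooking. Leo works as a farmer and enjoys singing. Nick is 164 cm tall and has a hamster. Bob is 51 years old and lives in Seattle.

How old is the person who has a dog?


Person with dog is Pat, age 68

68


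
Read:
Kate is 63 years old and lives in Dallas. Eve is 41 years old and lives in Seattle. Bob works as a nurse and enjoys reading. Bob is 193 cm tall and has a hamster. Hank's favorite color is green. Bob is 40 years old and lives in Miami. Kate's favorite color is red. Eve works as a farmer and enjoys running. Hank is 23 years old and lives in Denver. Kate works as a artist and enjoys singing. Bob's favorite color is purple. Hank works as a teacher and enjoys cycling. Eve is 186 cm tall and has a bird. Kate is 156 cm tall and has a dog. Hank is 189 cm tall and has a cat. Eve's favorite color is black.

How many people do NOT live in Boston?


Not in Boston: 4

4


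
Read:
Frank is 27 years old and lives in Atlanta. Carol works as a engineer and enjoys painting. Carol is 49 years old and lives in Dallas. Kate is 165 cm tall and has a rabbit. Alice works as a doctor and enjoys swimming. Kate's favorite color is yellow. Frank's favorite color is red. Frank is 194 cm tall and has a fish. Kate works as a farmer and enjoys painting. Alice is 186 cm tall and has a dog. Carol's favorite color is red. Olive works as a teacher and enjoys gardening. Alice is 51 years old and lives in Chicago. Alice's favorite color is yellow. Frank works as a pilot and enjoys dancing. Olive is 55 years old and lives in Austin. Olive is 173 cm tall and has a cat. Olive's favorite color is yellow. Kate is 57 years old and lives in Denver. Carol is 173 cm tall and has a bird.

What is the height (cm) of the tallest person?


Tallest: Frank at 194 cm

194


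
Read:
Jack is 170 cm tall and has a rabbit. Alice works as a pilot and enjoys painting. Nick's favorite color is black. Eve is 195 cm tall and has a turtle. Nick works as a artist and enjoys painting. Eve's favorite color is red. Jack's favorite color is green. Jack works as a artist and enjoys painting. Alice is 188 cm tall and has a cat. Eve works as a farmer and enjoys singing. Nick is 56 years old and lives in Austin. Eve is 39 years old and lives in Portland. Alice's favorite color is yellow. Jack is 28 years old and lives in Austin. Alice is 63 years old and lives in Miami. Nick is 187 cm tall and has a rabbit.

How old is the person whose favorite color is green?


Person with favorite color=green is Jack, age 28

28


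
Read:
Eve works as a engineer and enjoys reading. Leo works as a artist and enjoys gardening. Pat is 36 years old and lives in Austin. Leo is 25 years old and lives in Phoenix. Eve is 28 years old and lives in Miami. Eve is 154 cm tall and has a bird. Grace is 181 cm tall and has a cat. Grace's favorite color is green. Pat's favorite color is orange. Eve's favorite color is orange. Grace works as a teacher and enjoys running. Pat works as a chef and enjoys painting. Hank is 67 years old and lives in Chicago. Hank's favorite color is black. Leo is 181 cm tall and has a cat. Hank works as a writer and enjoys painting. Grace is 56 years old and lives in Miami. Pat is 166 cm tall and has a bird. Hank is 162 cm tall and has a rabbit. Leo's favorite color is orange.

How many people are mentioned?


People: Hank, Pat, Eve, Grace, Leo. Count = 5

5


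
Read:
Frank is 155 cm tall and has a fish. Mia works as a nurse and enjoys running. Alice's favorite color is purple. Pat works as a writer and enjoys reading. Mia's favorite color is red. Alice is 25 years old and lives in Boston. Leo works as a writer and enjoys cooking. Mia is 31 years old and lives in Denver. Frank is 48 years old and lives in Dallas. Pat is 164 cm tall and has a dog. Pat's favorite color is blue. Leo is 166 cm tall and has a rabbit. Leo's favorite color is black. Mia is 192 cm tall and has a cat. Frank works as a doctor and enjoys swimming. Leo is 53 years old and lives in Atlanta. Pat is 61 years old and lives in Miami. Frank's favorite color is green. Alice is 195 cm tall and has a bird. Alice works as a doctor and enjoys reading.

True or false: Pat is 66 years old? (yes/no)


Pat is actually 61. no

no


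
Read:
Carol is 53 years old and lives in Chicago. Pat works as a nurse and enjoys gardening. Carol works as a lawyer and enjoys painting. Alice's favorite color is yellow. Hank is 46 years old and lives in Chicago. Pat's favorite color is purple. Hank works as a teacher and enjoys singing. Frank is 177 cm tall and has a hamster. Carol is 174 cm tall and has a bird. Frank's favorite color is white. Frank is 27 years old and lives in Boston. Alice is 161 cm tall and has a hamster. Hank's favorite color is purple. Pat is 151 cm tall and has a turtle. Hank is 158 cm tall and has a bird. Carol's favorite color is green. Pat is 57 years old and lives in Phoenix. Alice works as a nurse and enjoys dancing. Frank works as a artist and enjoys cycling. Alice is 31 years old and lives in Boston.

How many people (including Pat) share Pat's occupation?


Pat is a nurse. Count = 2

2


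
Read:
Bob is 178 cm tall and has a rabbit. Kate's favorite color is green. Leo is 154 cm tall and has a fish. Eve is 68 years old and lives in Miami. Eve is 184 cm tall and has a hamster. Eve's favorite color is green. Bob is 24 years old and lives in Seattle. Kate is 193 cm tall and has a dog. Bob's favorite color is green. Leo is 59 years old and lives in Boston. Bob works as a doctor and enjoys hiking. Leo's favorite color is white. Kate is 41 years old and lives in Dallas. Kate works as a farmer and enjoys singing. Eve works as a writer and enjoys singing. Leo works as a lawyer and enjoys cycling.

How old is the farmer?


The farmer is Kate, age 41

41


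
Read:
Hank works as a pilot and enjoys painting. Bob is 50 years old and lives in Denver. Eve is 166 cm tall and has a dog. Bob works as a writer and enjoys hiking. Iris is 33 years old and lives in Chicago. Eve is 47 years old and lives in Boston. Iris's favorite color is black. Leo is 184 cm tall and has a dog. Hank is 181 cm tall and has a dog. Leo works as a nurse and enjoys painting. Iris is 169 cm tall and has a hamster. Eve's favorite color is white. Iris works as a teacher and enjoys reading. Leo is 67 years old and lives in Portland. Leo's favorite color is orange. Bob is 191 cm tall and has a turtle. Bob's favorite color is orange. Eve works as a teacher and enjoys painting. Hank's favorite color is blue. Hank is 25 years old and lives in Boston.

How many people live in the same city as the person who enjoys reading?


Person with hobby reading is Iris, city Chicago. Count = 1

1


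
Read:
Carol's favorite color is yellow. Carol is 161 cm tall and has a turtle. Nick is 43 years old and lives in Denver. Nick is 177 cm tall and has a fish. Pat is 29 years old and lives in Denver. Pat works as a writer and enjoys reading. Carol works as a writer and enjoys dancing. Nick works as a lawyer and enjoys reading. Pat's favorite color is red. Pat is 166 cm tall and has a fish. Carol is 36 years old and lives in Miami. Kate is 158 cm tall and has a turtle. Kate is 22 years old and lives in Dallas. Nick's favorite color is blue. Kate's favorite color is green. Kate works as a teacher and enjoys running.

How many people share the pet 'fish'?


Count: 2

2


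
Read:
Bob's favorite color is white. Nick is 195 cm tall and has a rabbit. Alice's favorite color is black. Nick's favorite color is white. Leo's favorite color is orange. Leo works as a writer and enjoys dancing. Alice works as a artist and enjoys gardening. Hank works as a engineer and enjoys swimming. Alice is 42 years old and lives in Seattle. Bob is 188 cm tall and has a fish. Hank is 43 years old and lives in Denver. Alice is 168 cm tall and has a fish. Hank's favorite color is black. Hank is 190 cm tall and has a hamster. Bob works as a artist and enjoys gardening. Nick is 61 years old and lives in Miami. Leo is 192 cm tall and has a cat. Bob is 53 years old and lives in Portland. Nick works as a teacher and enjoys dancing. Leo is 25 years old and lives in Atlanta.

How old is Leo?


Leo is 25 years old

25


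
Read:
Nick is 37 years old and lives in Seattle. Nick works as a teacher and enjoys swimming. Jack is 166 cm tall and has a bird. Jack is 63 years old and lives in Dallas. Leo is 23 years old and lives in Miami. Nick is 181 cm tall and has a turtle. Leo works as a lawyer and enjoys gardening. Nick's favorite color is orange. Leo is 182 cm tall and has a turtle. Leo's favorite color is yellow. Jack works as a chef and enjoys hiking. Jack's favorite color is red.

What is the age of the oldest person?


Oldest: Jack at 63

63


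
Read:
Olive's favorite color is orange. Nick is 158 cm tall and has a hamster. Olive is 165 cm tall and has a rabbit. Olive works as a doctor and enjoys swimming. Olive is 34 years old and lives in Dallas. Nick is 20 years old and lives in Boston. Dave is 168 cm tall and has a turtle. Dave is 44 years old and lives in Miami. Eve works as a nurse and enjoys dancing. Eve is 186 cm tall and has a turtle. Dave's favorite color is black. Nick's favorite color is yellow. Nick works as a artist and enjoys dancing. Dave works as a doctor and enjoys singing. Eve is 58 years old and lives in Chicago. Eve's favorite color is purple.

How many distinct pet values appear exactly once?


Unique pet values: 2

2


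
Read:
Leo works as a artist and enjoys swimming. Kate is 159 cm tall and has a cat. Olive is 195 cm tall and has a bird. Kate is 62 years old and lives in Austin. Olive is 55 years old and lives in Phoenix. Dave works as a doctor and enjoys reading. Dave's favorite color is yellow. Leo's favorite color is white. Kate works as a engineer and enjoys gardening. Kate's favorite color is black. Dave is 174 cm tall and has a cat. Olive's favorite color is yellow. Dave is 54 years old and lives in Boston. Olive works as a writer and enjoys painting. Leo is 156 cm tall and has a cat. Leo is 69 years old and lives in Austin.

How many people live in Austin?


Count in Austin: 2

2


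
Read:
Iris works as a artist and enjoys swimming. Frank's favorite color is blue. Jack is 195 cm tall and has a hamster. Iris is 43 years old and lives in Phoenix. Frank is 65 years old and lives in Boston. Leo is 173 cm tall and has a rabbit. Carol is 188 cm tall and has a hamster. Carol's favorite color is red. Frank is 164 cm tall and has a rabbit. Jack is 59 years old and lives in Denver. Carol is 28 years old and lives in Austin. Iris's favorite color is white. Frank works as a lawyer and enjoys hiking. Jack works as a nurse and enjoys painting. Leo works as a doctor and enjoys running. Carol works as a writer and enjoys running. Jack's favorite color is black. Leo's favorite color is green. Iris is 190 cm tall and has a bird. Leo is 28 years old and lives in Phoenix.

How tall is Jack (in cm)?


Jack is 195 cm tall

195


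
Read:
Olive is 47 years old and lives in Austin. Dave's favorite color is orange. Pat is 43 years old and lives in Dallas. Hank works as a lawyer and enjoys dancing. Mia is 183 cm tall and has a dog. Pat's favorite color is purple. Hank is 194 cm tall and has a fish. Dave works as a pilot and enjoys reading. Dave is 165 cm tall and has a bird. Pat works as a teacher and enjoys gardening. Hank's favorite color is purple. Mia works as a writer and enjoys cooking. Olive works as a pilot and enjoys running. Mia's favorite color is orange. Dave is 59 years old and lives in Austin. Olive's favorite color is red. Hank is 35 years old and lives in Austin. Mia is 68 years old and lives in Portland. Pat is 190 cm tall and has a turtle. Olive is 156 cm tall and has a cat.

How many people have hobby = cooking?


Count: 1

1


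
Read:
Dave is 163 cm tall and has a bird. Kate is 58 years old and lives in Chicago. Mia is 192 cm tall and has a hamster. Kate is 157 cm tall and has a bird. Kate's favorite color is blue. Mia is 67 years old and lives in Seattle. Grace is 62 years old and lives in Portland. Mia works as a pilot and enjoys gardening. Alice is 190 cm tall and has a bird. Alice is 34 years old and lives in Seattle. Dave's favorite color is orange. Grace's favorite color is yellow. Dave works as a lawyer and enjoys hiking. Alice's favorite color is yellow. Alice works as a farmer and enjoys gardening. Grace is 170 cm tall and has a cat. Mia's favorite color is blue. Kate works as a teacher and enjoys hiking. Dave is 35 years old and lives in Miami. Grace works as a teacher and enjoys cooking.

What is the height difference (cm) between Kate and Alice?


|157 - 190| = 33

33


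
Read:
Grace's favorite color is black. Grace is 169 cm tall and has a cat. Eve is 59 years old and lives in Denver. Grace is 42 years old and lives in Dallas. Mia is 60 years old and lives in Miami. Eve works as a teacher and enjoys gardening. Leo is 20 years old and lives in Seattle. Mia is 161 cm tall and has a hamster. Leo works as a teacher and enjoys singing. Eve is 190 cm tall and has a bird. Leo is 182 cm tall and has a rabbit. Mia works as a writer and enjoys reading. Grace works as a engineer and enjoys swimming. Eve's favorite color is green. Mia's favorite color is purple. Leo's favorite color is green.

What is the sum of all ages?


42+60+20+59 = 181

181


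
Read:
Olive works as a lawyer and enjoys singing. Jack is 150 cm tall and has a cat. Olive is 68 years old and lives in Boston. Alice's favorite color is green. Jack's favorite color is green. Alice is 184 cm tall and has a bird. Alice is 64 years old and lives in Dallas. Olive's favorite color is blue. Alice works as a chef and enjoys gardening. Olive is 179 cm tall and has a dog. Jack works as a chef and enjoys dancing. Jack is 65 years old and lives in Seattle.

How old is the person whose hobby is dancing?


Person with hobby=dancing is Jack, age 65

65


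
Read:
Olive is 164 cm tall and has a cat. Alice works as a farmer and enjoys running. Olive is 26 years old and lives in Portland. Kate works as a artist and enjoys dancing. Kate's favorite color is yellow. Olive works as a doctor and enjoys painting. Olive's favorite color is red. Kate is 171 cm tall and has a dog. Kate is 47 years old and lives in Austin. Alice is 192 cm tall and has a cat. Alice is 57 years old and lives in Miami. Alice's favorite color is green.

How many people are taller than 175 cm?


Taller than 175: 1

1


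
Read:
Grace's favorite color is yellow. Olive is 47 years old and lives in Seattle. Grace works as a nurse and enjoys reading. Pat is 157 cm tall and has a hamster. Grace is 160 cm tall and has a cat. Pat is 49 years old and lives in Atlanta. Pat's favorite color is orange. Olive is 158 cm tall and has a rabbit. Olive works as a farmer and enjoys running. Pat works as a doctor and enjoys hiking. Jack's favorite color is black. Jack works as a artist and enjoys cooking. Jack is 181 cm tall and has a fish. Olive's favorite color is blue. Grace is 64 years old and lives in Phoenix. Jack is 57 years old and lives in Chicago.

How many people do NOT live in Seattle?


Not in Seattle: 3

3


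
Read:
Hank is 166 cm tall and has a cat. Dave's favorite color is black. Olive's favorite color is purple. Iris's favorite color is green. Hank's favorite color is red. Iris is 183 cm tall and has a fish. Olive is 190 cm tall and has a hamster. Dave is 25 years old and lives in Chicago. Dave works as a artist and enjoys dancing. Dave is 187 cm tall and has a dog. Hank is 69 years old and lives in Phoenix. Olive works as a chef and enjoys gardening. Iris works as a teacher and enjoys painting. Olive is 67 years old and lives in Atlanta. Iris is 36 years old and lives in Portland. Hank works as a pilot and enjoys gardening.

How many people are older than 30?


Filter: 3

3


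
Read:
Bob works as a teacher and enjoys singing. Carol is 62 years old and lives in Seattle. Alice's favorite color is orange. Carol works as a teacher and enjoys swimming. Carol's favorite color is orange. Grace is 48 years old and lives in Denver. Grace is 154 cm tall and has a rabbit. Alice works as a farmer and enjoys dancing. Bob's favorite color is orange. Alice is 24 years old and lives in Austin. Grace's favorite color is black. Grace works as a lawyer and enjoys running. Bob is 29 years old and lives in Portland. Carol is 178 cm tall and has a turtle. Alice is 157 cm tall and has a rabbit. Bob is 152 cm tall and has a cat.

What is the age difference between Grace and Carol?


|48 - 62| = 14

14


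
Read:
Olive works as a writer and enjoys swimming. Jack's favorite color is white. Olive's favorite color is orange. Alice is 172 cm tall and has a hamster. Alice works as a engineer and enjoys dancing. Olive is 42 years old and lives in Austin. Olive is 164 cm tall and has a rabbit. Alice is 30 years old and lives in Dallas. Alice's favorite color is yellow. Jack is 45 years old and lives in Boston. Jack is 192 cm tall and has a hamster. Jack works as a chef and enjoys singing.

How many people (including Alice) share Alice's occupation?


Alice is a engineer. Count = 1

1


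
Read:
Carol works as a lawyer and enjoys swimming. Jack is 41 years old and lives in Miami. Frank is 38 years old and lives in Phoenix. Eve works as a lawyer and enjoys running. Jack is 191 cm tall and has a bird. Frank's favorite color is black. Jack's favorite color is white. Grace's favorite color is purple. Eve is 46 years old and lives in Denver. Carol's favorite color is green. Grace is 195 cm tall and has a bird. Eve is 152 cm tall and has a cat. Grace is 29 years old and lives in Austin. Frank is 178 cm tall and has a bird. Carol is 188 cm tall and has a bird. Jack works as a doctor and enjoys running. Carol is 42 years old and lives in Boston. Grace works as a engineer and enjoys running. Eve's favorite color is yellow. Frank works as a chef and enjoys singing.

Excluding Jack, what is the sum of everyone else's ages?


Sum (excluding Jack): 155

155


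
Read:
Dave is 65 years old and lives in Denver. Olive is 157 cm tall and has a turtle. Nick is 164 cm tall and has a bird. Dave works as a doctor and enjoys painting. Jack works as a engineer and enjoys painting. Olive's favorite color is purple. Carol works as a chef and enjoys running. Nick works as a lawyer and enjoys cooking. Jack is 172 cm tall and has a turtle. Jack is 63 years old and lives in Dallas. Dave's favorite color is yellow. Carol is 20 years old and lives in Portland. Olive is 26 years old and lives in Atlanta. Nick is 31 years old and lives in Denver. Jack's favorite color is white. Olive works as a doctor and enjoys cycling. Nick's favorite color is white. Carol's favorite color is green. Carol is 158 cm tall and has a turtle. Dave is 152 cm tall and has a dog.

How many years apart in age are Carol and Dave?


20 vs 65, diff = 45

45


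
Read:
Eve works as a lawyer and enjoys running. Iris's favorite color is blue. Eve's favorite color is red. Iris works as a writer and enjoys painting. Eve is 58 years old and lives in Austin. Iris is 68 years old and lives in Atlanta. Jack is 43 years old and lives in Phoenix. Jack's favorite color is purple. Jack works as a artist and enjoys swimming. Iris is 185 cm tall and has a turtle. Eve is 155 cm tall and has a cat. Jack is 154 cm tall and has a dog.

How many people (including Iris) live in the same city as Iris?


Iris lives in Atlanta. Count = 1

1


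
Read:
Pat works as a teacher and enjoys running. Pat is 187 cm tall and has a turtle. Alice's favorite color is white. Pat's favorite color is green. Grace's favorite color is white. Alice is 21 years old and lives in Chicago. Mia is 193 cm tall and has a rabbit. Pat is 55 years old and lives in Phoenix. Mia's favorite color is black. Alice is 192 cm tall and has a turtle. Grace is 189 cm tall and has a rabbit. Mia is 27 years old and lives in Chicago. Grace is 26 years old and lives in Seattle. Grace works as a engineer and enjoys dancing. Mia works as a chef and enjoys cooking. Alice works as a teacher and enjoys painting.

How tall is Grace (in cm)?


Grace is 189 cm tall

189


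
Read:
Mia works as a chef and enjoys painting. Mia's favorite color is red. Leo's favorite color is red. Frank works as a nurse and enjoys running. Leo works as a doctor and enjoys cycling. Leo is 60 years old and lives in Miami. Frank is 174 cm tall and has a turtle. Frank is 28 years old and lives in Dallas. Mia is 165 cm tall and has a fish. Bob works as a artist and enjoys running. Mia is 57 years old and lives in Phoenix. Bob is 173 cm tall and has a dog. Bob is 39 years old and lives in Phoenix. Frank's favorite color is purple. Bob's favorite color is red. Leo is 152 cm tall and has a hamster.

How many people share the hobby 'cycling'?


Count: 1

1


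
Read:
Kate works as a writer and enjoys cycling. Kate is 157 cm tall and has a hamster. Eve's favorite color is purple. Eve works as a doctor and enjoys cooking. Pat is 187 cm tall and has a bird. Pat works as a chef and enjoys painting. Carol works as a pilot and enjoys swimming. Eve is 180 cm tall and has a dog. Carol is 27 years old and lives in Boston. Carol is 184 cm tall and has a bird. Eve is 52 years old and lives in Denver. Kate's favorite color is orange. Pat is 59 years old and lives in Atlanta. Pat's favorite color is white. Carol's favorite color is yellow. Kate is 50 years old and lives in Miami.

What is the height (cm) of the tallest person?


Tallest: Pat at 187 cm

187


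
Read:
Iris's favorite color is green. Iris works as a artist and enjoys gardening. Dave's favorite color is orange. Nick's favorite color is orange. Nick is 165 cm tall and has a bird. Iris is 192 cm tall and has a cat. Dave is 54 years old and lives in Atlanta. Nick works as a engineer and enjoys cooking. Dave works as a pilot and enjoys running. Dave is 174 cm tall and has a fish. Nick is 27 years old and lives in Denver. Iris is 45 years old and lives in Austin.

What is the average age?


Sum=126, n=3, avg=42

42


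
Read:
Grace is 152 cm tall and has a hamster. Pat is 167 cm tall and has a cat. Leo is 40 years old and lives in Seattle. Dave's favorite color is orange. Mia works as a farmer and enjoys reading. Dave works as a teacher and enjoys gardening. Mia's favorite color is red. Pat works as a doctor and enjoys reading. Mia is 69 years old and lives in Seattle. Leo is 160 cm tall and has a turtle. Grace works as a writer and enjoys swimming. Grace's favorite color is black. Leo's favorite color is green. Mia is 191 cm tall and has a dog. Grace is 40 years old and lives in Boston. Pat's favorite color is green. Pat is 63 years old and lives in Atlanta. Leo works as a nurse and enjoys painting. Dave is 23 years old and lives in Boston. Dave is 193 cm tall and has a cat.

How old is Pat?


Pat is 63 years old

63


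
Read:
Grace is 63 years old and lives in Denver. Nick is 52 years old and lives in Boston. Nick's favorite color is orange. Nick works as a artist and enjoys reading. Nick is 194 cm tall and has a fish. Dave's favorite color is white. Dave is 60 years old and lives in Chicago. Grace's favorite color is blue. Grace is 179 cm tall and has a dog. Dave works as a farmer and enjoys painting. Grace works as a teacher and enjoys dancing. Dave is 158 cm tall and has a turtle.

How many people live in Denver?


Count in Denver: 1

1


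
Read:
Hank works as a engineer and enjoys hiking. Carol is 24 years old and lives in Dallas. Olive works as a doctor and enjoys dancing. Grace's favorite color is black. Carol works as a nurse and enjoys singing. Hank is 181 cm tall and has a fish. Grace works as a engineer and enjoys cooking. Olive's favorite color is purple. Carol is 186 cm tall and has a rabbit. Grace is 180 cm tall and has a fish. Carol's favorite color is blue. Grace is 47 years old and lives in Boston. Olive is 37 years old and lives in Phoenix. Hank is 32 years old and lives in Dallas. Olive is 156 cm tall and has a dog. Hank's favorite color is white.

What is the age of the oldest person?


Oldest: Grace at 47

47


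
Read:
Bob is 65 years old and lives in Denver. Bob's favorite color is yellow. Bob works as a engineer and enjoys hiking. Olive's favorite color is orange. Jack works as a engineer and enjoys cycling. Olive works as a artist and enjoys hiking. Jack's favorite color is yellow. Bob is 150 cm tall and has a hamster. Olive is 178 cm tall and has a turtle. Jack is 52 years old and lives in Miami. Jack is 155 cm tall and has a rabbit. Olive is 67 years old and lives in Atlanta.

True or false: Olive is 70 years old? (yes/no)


Olive is actually 67. no

no


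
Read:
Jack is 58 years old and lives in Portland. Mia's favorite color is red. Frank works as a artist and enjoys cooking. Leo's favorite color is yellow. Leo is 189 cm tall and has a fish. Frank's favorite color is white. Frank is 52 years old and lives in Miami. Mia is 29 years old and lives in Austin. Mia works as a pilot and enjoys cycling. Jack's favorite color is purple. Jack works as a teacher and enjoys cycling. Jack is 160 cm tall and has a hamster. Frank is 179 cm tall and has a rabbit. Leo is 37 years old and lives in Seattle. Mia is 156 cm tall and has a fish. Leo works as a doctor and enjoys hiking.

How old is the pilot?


The pilot is Mia, age 29

29


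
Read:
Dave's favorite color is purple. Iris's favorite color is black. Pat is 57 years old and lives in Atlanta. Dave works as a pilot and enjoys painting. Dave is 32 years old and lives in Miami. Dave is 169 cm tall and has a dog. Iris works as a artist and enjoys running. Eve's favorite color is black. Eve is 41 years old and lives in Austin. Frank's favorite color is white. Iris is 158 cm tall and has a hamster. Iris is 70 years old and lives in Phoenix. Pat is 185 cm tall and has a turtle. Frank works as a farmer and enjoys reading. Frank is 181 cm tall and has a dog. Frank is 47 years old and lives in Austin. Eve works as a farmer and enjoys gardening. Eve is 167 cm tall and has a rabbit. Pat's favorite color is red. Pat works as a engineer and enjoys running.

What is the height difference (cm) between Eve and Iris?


|167 - 158| = 9

9


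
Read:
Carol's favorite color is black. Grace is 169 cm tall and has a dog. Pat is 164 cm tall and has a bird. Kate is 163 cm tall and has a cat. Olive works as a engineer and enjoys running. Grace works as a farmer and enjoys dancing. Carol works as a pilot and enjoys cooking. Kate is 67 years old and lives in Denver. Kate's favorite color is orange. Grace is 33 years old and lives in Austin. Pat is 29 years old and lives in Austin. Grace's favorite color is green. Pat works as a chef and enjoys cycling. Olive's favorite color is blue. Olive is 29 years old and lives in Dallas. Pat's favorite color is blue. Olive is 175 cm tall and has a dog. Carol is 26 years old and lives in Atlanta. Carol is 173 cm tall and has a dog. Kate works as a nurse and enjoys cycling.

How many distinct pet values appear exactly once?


Unique pet values: 2

2


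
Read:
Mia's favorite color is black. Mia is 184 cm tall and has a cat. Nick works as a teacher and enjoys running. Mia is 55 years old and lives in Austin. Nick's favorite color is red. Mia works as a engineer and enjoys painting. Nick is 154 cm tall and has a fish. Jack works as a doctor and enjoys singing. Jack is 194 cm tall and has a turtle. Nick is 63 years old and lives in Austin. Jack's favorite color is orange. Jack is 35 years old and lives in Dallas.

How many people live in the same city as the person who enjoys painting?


Person with hobby painting is Mia, city Austin. Count = 2

2


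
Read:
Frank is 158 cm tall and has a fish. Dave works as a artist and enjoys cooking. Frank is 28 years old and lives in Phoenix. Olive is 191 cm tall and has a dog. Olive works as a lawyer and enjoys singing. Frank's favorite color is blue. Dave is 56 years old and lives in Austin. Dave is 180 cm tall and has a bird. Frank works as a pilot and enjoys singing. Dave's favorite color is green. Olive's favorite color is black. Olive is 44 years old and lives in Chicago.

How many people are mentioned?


People: Olive, Dave, Frank. Count = 3

3


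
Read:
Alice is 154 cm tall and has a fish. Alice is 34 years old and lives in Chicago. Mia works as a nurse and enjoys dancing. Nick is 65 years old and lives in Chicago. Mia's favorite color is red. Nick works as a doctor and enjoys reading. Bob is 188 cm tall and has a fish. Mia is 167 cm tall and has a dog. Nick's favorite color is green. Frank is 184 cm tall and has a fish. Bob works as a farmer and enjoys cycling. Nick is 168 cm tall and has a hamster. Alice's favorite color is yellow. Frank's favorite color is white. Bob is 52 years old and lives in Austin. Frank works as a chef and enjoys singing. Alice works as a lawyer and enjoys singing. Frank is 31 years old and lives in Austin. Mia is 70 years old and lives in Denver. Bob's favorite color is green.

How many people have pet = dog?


Count: 1

1


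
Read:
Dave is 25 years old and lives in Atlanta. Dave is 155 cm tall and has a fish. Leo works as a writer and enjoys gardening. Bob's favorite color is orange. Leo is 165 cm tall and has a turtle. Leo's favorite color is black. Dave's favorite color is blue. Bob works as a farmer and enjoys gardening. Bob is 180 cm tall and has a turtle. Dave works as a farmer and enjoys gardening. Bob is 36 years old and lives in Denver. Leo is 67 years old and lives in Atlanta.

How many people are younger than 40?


Filter: 2

2


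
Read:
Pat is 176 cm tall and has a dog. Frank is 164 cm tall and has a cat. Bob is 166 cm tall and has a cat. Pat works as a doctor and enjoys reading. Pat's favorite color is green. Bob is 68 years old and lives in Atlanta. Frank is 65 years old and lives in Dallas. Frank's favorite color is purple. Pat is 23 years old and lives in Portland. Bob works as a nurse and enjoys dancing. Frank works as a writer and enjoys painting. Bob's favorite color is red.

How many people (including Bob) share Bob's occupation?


Bob is a nurse. Count = 1

1


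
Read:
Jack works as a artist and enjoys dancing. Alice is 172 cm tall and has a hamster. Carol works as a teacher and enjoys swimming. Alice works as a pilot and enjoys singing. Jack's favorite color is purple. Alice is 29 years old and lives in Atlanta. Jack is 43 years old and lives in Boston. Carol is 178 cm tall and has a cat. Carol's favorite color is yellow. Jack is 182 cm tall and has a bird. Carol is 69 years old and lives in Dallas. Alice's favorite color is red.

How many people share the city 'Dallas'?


Count: 1

1


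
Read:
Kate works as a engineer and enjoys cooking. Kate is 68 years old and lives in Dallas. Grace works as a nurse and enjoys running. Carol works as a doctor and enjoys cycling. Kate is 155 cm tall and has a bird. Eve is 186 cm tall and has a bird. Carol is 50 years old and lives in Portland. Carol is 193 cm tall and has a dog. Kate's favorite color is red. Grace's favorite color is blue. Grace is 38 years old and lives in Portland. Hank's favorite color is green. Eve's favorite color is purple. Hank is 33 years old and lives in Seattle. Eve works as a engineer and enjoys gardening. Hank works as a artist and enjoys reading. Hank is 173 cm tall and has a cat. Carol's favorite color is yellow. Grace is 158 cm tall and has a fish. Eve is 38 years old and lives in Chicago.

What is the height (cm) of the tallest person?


Tallest: Carol at 193 cm

193


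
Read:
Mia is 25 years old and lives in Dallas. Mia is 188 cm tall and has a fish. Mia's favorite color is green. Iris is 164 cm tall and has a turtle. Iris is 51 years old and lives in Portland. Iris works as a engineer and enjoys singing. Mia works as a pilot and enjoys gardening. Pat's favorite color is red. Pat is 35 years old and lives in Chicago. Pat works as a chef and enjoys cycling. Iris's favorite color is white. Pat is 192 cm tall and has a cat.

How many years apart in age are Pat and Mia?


35 vs 25, diff = 10

10


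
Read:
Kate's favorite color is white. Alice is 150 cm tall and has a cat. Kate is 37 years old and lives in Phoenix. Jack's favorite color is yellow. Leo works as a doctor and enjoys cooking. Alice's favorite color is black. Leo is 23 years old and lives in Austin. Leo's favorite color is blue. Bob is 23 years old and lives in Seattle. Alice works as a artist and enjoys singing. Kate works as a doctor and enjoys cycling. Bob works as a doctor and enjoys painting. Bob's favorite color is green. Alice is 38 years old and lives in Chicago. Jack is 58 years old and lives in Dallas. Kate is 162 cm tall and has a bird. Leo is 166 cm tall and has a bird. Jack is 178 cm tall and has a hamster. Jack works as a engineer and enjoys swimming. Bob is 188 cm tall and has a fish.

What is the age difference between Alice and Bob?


|38 - 23| = 15

15


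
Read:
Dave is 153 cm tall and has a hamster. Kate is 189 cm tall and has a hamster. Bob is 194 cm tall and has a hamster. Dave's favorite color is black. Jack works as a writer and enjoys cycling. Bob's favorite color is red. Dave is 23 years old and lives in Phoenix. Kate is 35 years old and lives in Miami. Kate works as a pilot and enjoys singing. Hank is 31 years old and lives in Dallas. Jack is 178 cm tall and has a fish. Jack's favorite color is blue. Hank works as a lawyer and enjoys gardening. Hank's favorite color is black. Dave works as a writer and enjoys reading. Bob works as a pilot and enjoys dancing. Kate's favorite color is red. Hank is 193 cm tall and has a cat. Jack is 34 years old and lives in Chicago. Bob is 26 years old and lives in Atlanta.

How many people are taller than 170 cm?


Taller than 170: 4

4


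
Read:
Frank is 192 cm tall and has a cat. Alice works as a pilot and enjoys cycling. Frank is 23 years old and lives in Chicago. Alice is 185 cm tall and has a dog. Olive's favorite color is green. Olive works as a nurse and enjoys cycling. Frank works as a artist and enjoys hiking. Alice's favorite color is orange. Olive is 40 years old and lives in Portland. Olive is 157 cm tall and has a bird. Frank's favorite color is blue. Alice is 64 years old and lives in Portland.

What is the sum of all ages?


64+23+40 = 127

127


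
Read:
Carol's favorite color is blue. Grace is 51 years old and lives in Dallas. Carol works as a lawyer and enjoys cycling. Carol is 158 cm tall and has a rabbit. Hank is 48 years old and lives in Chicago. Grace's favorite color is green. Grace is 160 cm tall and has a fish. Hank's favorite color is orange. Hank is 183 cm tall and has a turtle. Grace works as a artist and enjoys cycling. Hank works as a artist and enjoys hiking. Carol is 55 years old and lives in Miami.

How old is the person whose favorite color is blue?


Person with favorite color=blue is Carol, age 55

55


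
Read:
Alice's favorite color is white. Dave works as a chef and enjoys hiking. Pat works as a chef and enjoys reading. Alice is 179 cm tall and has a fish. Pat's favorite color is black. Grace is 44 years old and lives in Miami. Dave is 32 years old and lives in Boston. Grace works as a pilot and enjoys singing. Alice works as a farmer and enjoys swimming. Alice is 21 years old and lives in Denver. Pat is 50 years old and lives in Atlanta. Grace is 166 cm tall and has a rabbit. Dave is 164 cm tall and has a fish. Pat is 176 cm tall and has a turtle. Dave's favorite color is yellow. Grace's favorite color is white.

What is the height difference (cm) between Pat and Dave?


|176 - 164| = 12

12
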